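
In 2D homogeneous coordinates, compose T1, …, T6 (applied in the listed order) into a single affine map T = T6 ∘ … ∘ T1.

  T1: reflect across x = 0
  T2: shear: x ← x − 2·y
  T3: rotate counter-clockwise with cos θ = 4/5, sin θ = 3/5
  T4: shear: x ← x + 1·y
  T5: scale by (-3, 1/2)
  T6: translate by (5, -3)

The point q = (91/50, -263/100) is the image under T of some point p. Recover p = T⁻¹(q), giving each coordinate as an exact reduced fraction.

p = (-3/2, 2/5)

T1 = [-1 0 0; 0 1 0; 0 0 1]
T2·T1 = [-1 -2 0; 0 1 0; 0 0 1]
T3·…·T1 = [-4/5 -11/5 0; -3/5 -2/5 0; 0 0 1]
T4·…·T1 = [-7/5 -13/5 0; -3/5 -2/5 0; 0 0 1]
T5·…·T1 = [21/5 39/5 0; -3/10 -1/5 0; 0 0 1]
T6·…·T1 = [21/5 39/5 5; -3/10 -1/5 -3; 0 0 1]
det M = 3/2; M⁻¹ = [-2/15 -26/5 -224/15; 1/5 14/5 37/5; 0 0 1]
M⁻¹ · (91/50, -263/100)ᵀ = (-3/2, 2/5)ᵀ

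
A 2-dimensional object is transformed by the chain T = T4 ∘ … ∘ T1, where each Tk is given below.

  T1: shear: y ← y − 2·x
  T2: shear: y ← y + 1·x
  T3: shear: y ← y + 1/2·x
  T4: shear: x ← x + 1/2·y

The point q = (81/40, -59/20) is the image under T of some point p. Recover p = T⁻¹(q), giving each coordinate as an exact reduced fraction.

T1 = [1 0 0; -2 1 0; 0 0 1]
T2·T1 = [1 0 0; -1 1 0; 0 0 1]
T3·…·T1 = [1 0 0; -1/2 1 0; 0 0 1]
T4·…·T1 = [3/4 1/2 0; -1/2 1 0; 0 0 1]
det M = 1; M⁻¹ = [1 -1/2 0; 1/2 3/4 0; 0 0 1]
M⁻¹ · (81/40, -59/20)ᵀ = (7/2, -6/5)ᵀ

p = (7/2, -6/5)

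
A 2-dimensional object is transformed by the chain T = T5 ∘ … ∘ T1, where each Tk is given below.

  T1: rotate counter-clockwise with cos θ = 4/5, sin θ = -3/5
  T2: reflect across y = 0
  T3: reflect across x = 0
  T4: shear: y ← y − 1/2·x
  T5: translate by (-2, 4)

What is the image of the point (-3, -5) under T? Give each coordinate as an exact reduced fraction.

T1 rotate counter-clockwise with cos θ = 4/5, sin θ = -3/5: (-3, -5) → (-27/5, -11/5)
T2 reflect across y = 0: (-27/5, -11/5) → (-27/5, 11/5)
T3 reflect across x = 0: (-27/5, 11/5) → (27/5, 11/5)
T4 shear: y ← y − 1/2·x: (27/5, 11/5) → (27/5, -1/2)
T5 translate by (-2, 4): (27/5, -1/2) → (17/5, 7/2)

T(p) = (17/5, 7/2)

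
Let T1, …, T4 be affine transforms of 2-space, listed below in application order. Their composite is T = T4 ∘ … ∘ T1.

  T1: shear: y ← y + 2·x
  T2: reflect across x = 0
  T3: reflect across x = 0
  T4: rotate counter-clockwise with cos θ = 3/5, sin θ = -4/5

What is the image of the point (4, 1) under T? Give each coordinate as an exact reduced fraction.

T(p) = (48/5, 11/5)

T1 shear: y ← y + 2·x: (4, 1) → (4, 9)
T2 reflect across x = 0: (4, 9) → (-4, 9)
T3 reflect across x = 0: (-4, 9) → (4, 9)
T4 rotate counter-clockwise with cos θ = 3/5, sin θ = -4/5: (4, 9) → (48/5, 11/5)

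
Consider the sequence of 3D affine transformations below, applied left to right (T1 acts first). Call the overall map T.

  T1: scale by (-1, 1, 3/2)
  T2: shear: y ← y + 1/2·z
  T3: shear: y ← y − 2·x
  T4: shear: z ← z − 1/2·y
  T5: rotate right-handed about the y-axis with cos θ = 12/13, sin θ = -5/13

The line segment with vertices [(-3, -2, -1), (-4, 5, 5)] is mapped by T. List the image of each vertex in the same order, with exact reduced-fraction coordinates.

image vertices: (173/104, -35/4, 99/26), (99/104, 3/4, 211/26)

T1 scale by (-1, 1, 3/2): (-3, -2, -1) → (3, -2, -3/2); (-4, 5, 5) → (4, 5, 15/2)
T2 shear: y ← y + 1/2·z: (3, -2, -3/2) → (3, -11/4, -3/2); (4, 5, 15/2) → (4, 35/4, 15/2)
T3 shear: y ← y − 2·x: (3, -11/4, -3/2) → (3, -35/4, -3/2); (4, 35/4, 15/2) → (4, 3/4, 15/2)
T4 shear: z ← z − 1/2·y: (3, -35/4, -3/2) → (3, -35/4, 23/8); (4, 3/4, 15/2) → (4, 3/4, 57/8)
T5 rotate right-handed about the y-axis with cos θ = 12/13, sin θ = -5/13: (3, -35/4, 23/8) → (173/104, -35/4, 99/26); (4, 3/4, 57/8) → (99/104, 3/4, 211/26)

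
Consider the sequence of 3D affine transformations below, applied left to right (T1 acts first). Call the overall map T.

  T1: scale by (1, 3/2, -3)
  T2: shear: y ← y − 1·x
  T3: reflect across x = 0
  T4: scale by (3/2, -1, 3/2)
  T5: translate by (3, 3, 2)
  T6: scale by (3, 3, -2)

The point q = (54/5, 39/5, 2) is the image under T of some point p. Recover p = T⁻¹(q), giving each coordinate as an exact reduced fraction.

T1 = [1 0 0 0; 0 3/2 0 0; 0 0 -3 0; 0 0 0 1]
T2·T1 = [1 0 0 0; -1 3/2 0 0; 0 0 -3 0; 0 0 0 1]
T3·…·T1 = [-1 0 0 0; -1 3/2 0 0; 0 0 -3 0; 0 0 0 1]
T4·…·T1 = [-3/2 0 0 0; 1 -3/2 0 0; 0 0 -9/2 0; 0 0 0 1]
T5·…·T1 = [-3/2 0 0 3; 1 -3/2 0 3; 0 0 -9/2 2; 0 0 0 1]
T6·…·T1 = [-9/2 0 0 9; 3 -9/2 0 9; 0 0 9 -4; 0 0 0 1]
det M = 729/4; M⁻¹ = [-2/9 0 0 2; -4/27 -2/9 0 10/3; 0 0 1/9 4/9; 0 0 0 1]
M⁻¹ · (54/5, 39/5, 2)ᵀ = (-2/5, 0, 2/3)ᵀ

p = (-2/5, 0, 2/3)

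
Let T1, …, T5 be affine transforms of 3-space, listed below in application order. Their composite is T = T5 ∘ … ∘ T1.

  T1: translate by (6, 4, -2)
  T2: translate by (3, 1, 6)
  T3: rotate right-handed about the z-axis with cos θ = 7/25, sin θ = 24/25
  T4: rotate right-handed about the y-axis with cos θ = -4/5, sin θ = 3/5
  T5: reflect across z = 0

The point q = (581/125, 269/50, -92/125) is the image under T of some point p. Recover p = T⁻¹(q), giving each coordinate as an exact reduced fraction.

p = (-5, 1/2, -9/5)

T1 = [1 0 0 6; 0 1 0 4; 0 0 1 -2; 0 0 0 1]
T2·T1 = [1 0 0 9; 0 1 0 5; 0 0 1 4; 0 0 0 1]
T3·…·T1 = [7/25 -24/25 0 -57/25; 24/25 7/25 0 251/25; 0 0 1 4; 0 0 0 1]
T4·…·T1 = [-28/125 96/125 3/5 528/125; 24/25 7/25 0 251/25; -21/125 72/125 -4/5 -229/125; 0 0 0 1]
T5·…·T1 = [-28/125 96/125 3/5 528/125; 24/25 7/25 0 251/25; 21/125 -72/125 4/5 229/125; 0 0 0 1]
det M = -1; M⁻¹ = [-28/125 24/25 21/125 -9; 96/125 7/25 -72/125 -5; 3/5 0 4/5 -4; 0 0 0 1]
M⁻¹ · (581/125, 269/50, -92/125)ᵀ = (-5, 1/2, -9/5)ᵀ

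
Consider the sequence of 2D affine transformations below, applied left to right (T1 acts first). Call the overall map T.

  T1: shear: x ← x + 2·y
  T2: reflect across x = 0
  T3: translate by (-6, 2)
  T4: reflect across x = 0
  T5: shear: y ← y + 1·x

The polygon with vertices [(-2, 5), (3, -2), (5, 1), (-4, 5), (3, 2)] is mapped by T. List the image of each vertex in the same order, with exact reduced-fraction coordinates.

T1 shear: x ← x + 2·y: (-2, 5) → (8, 5); (3, -2) → (-1, -2); (5, 1) → (7, 1); (-4, 5) → (6, 5); (3, 2) → (7, 2)
T2 reflect across x = 0: (8, 5) → (-8, 5); (-1, -2) → (1, -2); (7, 1) → (-7, 1); (6, 5) → (-6, 5); (7, 2) → (-7, 2)
T3 translate by (-6, 2): (-8, 5) → (-14, 7); (1, -2) → (-5, 0); (-7, 1) → (-13, 3); (-6, 5) → (-12, 7); (-7, 2) → (-13, 4)
T4 reflect across x = 0: (-14, 7) → (14, 7); (-5, 0) → (5, 0); (-13, 3) → (13, 3); (-12, 7) → (12, 7); (-13, 4) → (13, 4)
T5 shear: y ← y + 1·x: (14, 7) → (14, 21); (5, 0) → (5, 5); (13, 3) → (13, 16); (12, 7) → (12, 19); (13, 4) → (13, 17)

image vertices: (14, 21), (5, 5), (13, 16), (12, 19), (13, 17)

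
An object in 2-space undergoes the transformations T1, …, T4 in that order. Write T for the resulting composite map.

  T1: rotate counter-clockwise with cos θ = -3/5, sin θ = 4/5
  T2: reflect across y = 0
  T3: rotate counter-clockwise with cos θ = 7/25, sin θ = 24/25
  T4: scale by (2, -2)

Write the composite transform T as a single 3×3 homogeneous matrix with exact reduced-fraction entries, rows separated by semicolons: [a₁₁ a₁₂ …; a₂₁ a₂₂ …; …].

T = [6/5 -8/5 0; 8/5 6/5 0; 0 0 1]

T1 = [-3/5 -4/5 0; 4/5 -3/5 0; 0 0 1]
T2·T1 = [-3/5 -4/5 0; -4/5 3/5 0; 0 0 1]
T3·…·T1 = [3/5 -4/5 0; -4/5 -3/5 0; 0 0 1]
T4·…·T1 = [6/5 -8/5 0; 8/5 6/5 0; 0 0 1]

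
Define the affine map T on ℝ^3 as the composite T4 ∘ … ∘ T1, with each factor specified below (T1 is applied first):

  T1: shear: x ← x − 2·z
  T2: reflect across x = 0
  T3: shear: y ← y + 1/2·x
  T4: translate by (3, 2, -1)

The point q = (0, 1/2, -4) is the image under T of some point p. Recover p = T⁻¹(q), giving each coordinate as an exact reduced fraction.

T1 = [1 0 -2 0; 0 1 0 0; 0 0 1 0; 0 0 0 1]
T2·T1 = [-1 0 2 0; 0 1 0 0; 0 0 1 0; 0 0 0 1]
T3·…·T1 = [-1 0 2 0; -1/2 1 1 0; 0 0 1 0; 0 0 0 1]
T4·…·T1 = [-1 0 2 3; -1/2 1 1 2; 0 0 1 -1; 0 0 0 1]
det M = -1; M⁻¹ = [-1 0 2 5; -1/2 1 0 -1/2; 0 0 1 1; 0 0 0 1]
M⁻¹ · (0, 1/2, -4)ᵀ = (-3, 0, -3)ᵀ

p = (-3, 0, -3)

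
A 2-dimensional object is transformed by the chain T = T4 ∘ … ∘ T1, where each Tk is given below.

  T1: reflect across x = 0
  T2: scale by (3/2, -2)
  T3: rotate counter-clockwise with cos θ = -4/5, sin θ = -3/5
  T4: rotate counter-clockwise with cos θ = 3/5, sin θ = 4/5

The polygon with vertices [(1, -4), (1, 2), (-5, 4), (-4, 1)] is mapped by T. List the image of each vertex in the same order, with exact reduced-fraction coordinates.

image vertices: (8, 3/2), (-4, 3/2), (-8, -15/2), (-2, -6)

T1 reflect across x = 0: (1, -4) → (-1, -4); (1, 2) → (-1, 2); (-5, 4) → (5, 4); (-4, 1) → (4, 1)
T2 scale by (3/2, -2): (-1, -4) → (-3/2, 8); (-1, 2) → (-3/2, -4); (5, 4) → (15/2, -8); (4, 1) → (6, -2)
T3 rotate counter-clockwise with cos θ = -4/5, sin θ = -3/5: (-3/2, 8) → (6, -11/2); (-3/2, -4) → (-6/5, 41/10); (15/2, -8) → (-54/5, 19/10); (6, -2) → (-6, -2)
T4 rotate counter-clockwise with cos θ = 3/5, sin θ = 4/5: (6, -11/2) → (8, 3/2); (-6/5, 41/10) → (-4, 3/2); (-54/5, 19/10) → (-8, -15/2); (-6, -2) → (-2, -6)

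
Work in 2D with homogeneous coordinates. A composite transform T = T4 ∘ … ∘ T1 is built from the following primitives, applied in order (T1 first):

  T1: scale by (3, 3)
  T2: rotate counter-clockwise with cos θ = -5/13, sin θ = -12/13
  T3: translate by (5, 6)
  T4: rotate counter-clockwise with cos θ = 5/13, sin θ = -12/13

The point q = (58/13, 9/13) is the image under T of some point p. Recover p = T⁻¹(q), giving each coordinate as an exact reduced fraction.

T1 = [3 0 0; 0 3 0; 0 0 1]
T2·T1 = [-15/13 36/13 0; -36/13 -15/13 0; 0 0 1]
T3·…·T1 = [-15/13 36/13 5; -36/13 -15/13 6; 0 0 1]
T4·…·T1 = [-3 0 97/13; 0 -3 -30/13; 0 0 1]
det M = 9; M⁻¹ = [-1/3 0 97/39; 0 -1/3 -10/13; 0 0 1]
M⁻¹ · (58/13, 9/13)ᵀ = (1, -1)ᵀ

p = (1, -1)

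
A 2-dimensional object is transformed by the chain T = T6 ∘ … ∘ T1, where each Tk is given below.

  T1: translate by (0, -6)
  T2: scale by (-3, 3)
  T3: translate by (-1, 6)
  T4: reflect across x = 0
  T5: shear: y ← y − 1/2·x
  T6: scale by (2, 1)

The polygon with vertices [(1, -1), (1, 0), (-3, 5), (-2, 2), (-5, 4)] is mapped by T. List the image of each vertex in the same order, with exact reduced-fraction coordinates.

image vertices: (8, -17), (8, -14), (-16, 7), (-10, -7/2), (-28, 7)

T1 translate by (0, -6): (1, -1) → (1, -7); (1, 0) → (1, -6); (-3, 5) → (-3, -1); (-2, 2) → (-2, -4); (-5, 4) → (-5, -2)
T2 scale by (-3, 3): (1, -7) → (-3, -21); (1, -6) → (-3, -18); (-3, -1) → (9, -3); (-2, -4) → (6, -12); (-5, -2) → (15, -6)
T3 translate by (-1, 6): (-3, -21) → (-4, -15); (-3, -18) → (-4, -12); (9, -3) → (8, 3); (6, -12) → (5, -6); (15, -6) → (14, 0)
T4 reflect across x = 0: (-4, -15) → (4, -15); (-4, -12) → (4, -12); (8, 3) → (-8, 3); (5, -6) → (-5, -6); (14, 0) → (-14, 0)
T5 shear: y ← y − 1/2·x: (4, -15) → (4, -17); (4, -12) → (4, -14); (-8, 3) → (-8, 7); (-5, -6) → (-5, -7/2); (-14, 0) → (-14, 7)
T6 scale by (2, 1): (4, -17) → (8, -17); (4, -14) → (8, -14); (-8, 7) → (-16, 7); (-5, -7/2) → (-10, -7/2); (-14, 7) → (-28, 7)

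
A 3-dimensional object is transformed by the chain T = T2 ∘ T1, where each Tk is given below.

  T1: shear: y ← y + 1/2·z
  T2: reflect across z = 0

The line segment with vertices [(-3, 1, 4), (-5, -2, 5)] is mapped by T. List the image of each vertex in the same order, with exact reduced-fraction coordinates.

T1 shear: y ← y + 1/2·z: (-3, 1, 4) → (-3, 3, 4); (-5, -2, 5) → (-5, 1/2, 5)
T2 reflect across z = 0: (-3, 3, 4) → (-3, 3, -4); (-5, 1/2, 5) → (-5, 1/2, -5)

image vertices: (-3, 3, -4), (-5, 1/2, -5)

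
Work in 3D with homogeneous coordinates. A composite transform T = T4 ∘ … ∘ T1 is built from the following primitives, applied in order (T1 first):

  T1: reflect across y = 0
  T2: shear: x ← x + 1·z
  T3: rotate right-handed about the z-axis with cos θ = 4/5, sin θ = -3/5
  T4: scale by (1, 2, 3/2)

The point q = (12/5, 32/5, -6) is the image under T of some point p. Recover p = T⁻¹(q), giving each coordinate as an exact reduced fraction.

p = (4, -4, -4)

T1 = [1 0 0 0; 0 -1 0 0; 0 0 1 0; 0 0 0 1]
T2·T1 = [1 0 1 0; 0 -1 0 0; 0 0 1 0; 0 0 0 1]
T3·…·T1 = [4/5 -3/5 4/5 0; -3/5 -4/5 -3/5 0; 0 0 1 0; 0 0 0 1]
T4·…·T1 = [4/5 -3/5 4/5 0; -6/5 -8/5 -6/5 0; 0 0 3/2 0; 0 0 0 1]
det M = -3; M⁻¹ = [4/5 -3/10 -2/3 0; -3/5 -2/5 0 0; 0 0 2/3 0; 0 0 0 1]
M⁻¹ · (12/5, 32/5, -6)ᵀ = (4, -4, -4)ᵀ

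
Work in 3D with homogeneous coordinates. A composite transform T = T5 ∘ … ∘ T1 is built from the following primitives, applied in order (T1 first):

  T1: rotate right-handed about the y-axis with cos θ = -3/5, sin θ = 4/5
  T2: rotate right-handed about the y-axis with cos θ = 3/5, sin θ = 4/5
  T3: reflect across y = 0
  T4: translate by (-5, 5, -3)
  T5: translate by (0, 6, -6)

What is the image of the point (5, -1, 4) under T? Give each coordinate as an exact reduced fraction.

T1 rotate right-handed about the y-axis with cos θ = -3/5, sin θ = 4/5: (5, -1, 4) → (1/5, -1, -32/5)
T2 rotate right-handed about the y-axis with cos θ = 3/5, sin θ = 4/5: (1/5, -1, -32/5) → (-5, -1, -4)
T3 reflect across y = 0: (-5, -1, -4) → (-5, 1, -4)
T4 translate by (-5, 5, -3): (-5, 1, -4) → (-10, 6, -7)
T5 translate by (0, 6, -6): (-10, 6, -7) → (-10, 12, -13)

T(p) = (-10, 12, -13)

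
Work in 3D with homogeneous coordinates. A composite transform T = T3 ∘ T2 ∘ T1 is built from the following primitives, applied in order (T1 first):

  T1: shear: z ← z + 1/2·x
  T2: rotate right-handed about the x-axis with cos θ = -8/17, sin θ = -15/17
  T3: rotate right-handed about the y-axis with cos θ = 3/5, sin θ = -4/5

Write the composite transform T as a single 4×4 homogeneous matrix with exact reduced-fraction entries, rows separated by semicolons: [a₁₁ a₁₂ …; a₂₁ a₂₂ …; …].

T1 = [1 0 0 0; 0 1 0 0; 1/2 0 1 0; 0 0 0 1]
T2·T1 = [1 0 0 0; 15/34 -8/17 15/17 0; -4/17 -15/17 -8/17 0; 0 0 0 1]
T3·…·T1 = [67/85 12/17 32/85 0; 15/34 -8/17 15/17 0; 56/85 -9/17 -24/85 0; 0 0 0 1]

T = [67/85 12/17 32/85 0; 15/34 -8/17 15/17 0; 56/85 -9/17 -24/85 0; 0 0 0 1]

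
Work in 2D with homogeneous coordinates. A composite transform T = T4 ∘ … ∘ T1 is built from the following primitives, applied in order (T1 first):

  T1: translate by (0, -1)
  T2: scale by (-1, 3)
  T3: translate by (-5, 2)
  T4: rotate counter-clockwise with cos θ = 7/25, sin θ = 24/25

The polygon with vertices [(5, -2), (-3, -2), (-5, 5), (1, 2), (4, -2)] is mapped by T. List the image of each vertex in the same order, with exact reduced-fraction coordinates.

T1 translate by (0, -1): (5, -2) → (5, -3); (-3, -2) → (-3, -3); (-5, 5) → (-5, 4); (1, 2) → (1, 1); (4, -2) → (4, -3)
T2 scale by (-1, 3): (5, -3) → (-5, -9); (-3, -3) → (3, -9); (-5, 4) → (5, 12); (1, 1) → (-1, 3); (4, -3) → (-4, -9)
T3 translate by (-5, 2): (-5, -9) → (-10, -7); (3, -9) → (-2, -7); (5, 12) → (0, 14); (-1, 3) → (-6, 5); (-4, -9) → (-9, -7)
T4 rotate counter-clockwise with cos θ = 7/25, sin θ = 24/25: (-10, -7) → (98/25, -289/25); (-2, -7) → (154/25, -97/25); (0, 14) → (-336/25, 98/25); (-6, 5) → (-162/25, -109/25); (-9, -7) → (21/5, -53/5)

image vertices: (98/25, -289/25), (154/25, -97/25), (-336/25, 98/25), (-162/25, -109/25), (21/5, -53/5)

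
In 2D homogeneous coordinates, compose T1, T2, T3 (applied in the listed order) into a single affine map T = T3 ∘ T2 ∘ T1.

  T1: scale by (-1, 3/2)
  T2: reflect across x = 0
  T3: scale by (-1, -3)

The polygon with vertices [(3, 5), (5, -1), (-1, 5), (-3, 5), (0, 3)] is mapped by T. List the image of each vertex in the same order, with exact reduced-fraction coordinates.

image vertices: (-3, -45/2), (-5, 9/2), (1, -45/2), (3, -45/2), (0, -27/2)

T1 scale by (-1, 3/2): (3, 5) → (-3, 15/2); (5, -1) → (-5, -3/2); (-1, 5) → (1, 15/2); (-3, 5) → (3, 15/2); (0, 3) → (0, 9/2)
T2 reflect across x = 0: (-3, 15/2) → (3, 15/2); (-5, -3/2) → (5, -3/2); (1, 15/2) → (-1, 15/2); (3, 15/2) → (-3, 15/2); (0, 9/2) → (0, 9/2)
T3 scale by (-1, -3): (3, 15/2) → (-3, -45/2); (5, -3/2) → (-5, 9/2); (-1, 15/2) → (1, -45/2); (-3, 15/2) → (3, -45/2); (0, 9/2) → (0, -27/2)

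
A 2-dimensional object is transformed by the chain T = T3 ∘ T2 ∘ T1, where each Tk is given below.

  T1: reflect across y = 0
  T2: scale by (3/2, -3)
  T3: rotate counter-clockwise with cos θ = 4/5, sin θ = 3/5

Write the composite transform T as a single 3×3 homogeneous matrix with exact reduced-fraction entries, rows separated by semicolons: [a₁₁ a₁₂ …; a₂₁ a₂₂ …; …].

T1 = [1 0 0; 0 -1 0; 0 0 1]
T2·T1 = [3/2 0 0; 0 3 0; 0 0 1]
T3·…·T1 = [6/5 -9/5 0; 9/10 12/5 0; 0 0 1]

T = [6/5 -9/5 0; 9/10 12/5 0; 0 0 1]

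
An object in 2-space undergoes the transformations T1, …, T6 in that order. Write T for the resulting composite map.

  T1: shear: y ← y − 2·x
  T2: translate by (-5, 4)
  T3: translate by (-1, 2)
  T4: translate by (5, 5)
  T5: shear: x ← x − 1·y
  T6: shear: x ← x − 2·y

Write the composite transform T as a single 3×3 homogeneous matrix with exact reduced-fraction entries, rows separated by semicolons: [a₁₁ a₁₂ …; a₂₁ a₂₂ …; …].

T = [7 -3 -34; -2 1 11; 0 0 1]

T1 = [1 0 0; -2 1 0; 0 0 1]
T2·T1 = [1 0 -5; -2 1 4; 0 0 1]
T3·…·T1 = [1 0 -6; -2 1 6; 0 0 1]
T4·…·T1 = [1 0 -1; -2 1 11; 0 0 1]
T5·…·T1 = [3 -1 -12; -2 1 11; 0 0 1]
T6·…·T1 = [7 -3 -34; -2 1 11; 0 0 1]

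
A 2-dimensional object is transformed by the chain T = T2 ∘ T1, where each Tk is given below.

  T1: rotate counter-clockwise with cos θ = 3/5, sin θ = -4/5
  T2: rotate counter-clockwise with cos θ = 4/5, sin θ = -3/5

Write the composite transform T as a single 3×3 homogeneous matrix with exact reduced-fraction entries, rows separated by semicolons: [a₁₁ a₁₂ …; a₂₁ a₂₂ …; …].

T = [0 1 0; -1 0 0; 0 0 1]

T1 = [3/5 4/5 0; -4/5 3/5 0; 0 0 1]
T2·T1 = [0 1 0; -1 0 0; 0 0 1]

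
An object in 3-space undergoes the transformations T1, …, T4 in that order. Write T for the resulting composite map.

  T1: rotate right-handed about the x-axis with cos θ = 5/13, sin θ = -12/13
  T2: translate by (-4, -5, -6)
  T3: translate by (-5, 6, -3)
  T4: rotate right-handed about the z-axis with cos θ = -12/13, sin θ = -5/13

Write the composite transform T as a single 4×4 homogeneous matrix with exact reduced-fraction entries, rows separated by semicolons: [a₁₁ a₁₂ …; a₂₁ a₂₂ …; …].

T = [-12/13 25/169 60/169 113/13; -5/13 -60/169 -144/169 33/13; 0 -12/13 5/13 -9; 0 0 0 1]

T1 = [1 0 0 0; 0 5/13 12/13 0; 0 -12/13 5/13 0; 0 0 0 1]
T2·T1 = [1 0 0 -4; 0 5/13 12/13 -5; 0 -12/13 5/13 -6; 0 0 0 1]
T3·…·T1 = [1 0 0 -9; 0 5/13 12/13 1; 0 -12/13 5/13 -9; 0 0 0 1]
T4·…·T1 = [-12/13 25/169 60/169 113/13; -5/13 -60/169 -144/169 33/13; 0 -12/13 5/13 -9; 0 0 0 1]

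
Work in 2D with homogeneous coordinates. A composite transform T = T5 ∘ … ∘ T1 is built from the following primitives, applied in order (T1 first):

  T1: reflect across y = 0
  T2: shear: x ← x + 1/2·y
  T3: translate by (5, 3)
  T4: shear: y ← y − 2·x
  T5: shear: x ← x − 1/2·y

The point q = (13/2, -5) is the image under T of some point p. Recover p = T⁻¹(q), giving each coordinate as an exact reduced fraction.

T1 = [1 0 0; 0 -1 0; 0 0 1]
T2·T1 = [1 -1/2 0; 0 -1 0; 0 0 1]
T3·…·T1 = [1 -1/2 5; 0 -1 3; 0 0 1]
T4·…·T1 = [1 -1/2 5; -2 0 -7; 0 0 1]
T5·…·T1 = [2 -1/2 17/2; -2 0 -7; 0 0 1]
det M = -1; M⁻¹ = [0 -1/2 -7/2; -2 -2 3; 0 0 1]
M⁻¹ · (13/2, -5)ᵀ = (-1, 0)ᵀ

p = (-1, 0)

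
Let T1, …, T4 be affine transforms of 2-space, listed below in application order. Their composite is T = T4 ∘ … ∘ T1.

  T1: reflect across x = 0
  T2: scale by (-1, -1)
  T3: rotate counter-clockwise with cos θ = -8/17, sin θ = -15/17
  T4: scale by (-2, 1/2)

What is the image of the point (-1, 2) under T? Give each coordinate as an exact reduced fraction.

T1 reflect across x = 0: (-1, 2) → (1, 2)
T2 scale by (-1, -1): (1, 2) → (-1, -2)
T3 rotate counter-clockwise with cos θ = -8/17, sin θ = -15/17: (-1, -2) → (-22/17, 31/17)
T4 scale by (-2, 1/2): (-22/17, 31/17) → (44/17, 31/34)

T(p) = (44/17, 31/34)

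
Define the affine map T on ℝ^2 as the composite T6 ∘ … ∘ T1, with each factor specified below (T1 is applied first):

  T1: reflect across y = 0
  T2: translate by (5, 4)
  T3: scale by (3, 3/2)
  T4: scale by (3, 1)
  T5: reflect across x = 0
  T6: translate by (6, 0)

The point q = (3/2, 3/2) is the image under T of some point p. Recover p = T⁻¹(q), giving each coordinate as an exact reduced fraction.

p = (-9/2, 3)

T1 = [1 0 0; 0 -1 0; 0 0 1]
T2·T1 = [1 0 5; 0 -1 4; 0 0 1]
T3·…·T1 = [3 0 15; 0 -3/2 6; 0 0 1]
T4·…·T1 = [9 0 45; 0 -3/2 6; 0 0 1]
T5·…·T1 = [-9 0 -45; 0 -3/2 6; 0 0 1]
T6·…·T1 = [-9 0 -39; 0 -3/2 6; 0 0 1]
det M = 27/2; M⁻¹ = [-1/9 0 -13/3; 0 -2/3 4; 0 0 1]
M⁻¹ · (3/2, 3/2)ᵀ = (-9/2, 3)ᵀ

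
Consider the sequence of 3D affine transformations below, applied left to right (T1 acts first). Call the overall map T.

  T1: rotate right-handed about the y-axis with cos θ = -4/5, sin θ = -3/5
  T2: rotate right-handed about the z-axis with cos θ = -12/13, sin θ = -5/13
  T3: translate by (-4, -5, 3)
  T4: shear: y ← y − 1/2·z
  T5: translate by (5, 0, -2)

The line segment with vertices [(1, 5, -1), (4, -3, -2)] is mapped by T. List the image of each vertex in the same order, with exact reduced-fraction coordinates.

T1 rotate right-handed about the y-axis with cos θ = -4/5, sin θ = -3/5: (1, 5, -1) → (-1/5, 5, 7/5); (4, -3, -2) → (-2, -3, 4)
T2 rotate right-handed about the z-axis with cos θ = -12/13, sin θ = -5/13: (-1/5, 5, 7/5) → (137/65, -59/13, 7/5); (-2, -3, 4) → (9/13, 46/13, 4)
T3 translate by (-4, -5, 3): (137/65, -59/13, 7/5) → (-123/65, -124/13, 22/5); (9/13, 46/13, 4) → (-43/13, -19/13, 7)
T4 shear: y ← y − 1/2·z: (-123/65, -124/13, 22/5) → (-123/65, -763/65, 22/5); (-43/13, -19/13, 7) → (-43/13, -129/26, 7)
T5 translate by (5, 0, -2): (-123/65, -763/65, 22/5) → (202/65, -763/65, 12/5); (-43/13, -129/26, 7) → (22/13, -129/26, 5)

image vertices: (202/65, -763/65, 12/5), (22/13, -129/26, 5)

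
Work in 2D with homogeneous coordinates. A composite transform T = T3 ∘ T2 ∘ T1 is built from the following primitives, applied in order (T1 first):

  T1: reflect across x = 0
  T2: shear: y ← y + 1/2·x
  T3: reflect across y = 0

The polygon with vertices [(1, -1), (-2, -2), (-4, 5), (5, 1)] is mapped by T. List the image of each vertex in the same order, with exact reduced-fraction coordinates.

T1 reflect across x = 0: (1, -1) → (-1, -1); (-2, -2) → (2, -2); (-4, 5) → (4, 5); (5, 1) → (-5, 1)
T2 shear: y ← y + 1/2·x: (-1, -1) → (-1, -3/2); (2, -2) → (2, -1); (4, 5) → (4, 7); (-5, 1) → (-5, -3/2)
T3 reflect across y = 0: (-1, -3/2) → (-1, 3/2); (2, -1) → (2, 1); (4, 7) → (4, -7); (-5, -3/2) → (-5, 3/2)

image vertices: (-1, 3/2), (2, 1), (4, -7), (-5, 3/2)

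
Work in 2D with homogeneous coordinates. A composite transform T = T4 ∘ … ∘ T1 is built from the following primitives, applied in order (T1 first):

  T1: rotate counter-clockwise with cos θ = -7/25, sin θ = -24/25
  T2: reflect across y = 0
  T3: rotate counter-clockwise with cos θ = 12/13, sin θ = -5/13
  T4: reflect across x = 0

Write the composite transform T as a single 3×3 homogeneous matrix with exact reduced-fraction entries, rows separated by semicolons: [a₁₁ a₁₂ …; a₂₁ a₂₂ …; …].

T = [-36/325 -323/325 0; 323/325 -36/325 0; 0 0 1]

T1 = [-7/25 24/25 0; -24/25 -7/25 0; 0 0 1]
T2·T1 = [-7/25 24/25 0; 24/25 7/25 0; 0 0 1]
T3·…·T1 = [36/325 323/325 0; 323/325 -36/325 0; 0 0 1]
T4·…·T1 = [-36/325 -323/325 0; 323/325 -36/325 0; 0 0 1]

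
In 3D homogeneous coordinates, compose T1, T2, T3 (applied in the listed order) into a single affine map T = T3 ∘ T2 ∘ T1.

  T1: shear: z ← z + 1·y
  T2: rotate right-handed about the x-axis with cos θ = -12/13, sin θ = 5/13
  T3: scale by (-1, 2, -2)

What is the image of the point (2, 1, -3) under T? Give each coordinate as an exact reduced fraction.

T1 shear: z ← z + 1·y: (2, 1, -3) → (2, 1, -2)
T2 rotate right-handed about the x-axis with cos θ = -12/13, sin θ = 5/13: (2, 1, -2) → (2, -2/13, 29/13)
T3 scale by (-1, 2, -2): (2, -2/13, 29/13) → (-2, -4/13, -58/13)

T(p) = (-2, -4/13, -58/13)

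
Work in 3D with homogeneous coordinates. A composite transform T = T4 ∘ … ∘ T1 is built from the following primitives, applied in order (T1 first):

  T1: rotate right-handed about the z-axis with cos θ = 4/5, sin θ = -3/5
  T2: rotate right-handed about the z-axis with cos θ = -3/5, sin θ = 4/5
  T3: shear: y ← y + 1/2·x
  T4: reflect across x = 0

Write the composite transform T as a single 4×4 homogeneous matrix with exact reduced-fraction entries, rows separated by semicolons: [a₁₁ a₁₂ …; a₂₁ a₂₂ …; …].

T = [0 1 0 0; 1 -1/2 0 0; 0 0 1 0; 0 0 0 1]

T1 = [4/5 3/5 0 0; -3/5 4/5 0 0; 0 0 1 0; 0 0 0 1]
T2·T1 = [0 -1 0 0; 1 0 0 0; 0 0 1 0; 0 0 0 1]
T3·…·T1 = [0 -1 0 0; 1 -1/2 0 0; 0 0 1 0; 0 0 0 1]
T4·…·T1 = [0 1 0 0; 1 -1/2 0 0; 0 0 1 0; 0 0 0 1]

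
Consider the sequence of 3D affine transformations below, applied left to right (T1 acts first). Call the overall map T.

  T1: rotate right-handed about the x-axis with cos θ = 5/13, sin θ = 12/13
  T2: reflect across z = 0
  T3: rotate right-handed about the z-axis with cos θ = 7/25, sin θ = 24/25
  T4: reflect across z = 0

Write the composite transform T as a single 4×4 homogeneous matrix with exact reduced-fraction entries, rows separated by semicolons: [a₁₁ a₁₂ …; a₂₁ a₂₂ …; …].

T = [7/25 -24/65 288/325 0; 24/25 7/65 -84/325 0; 0 12/13 5/13 0; 0 0 0 1]

T1 = [1 0 0 0; 0 5/13 -12/13 0; 0 12/13 5/13 0; 0 0 0 1]
T2·T1 = [1 0 0 0; 0 5/13 -12/13 0; 0 -12/13 -5/13 0; 0 0 0 1]
T3·…·T1 = [7/25 -24/65 288/325 0; 24/25 7/65 -84/325 0; 0 -12/13 -5/13 0; 0 0 0 1]
T4·…·T1 = [7/25 -24/65 288/325 0; 24/25 7/65 -84/325 0; 0 12/13 5/13 0; 0 0 0 1]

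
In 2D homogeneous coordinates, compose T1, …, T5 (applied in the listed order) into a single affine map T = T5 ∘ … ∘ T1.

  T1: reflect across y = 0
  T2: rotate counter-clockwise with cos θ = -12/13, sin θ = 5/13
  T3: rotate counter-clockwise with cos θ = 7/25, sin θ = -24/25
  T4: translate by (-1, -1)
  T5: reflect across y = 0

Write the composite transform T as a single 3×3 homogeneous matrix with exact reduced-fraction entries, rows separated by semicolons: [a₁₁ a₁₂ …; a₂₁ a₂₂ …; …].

T1 = [1 0 0; 0 -1 0; 0 0 1]
T2·T1 = [-12/13 5/13 0; 5/13 12/13 0; 0 0 1]
T3·…·T1 = [36/325 323/325 0; 323/325 -36/325 0; 0 0 1]
T4·…·T1 = [36/325 323/325 -1; 323/325 -36/325 -1; 0 0 1]
T5·…·T1 = [36/325 323/325 -1; -323/325 36/325 1; 0 0 1]

T = [36/325 323/325 -1; -323/325 36/325 1; 0 0 1]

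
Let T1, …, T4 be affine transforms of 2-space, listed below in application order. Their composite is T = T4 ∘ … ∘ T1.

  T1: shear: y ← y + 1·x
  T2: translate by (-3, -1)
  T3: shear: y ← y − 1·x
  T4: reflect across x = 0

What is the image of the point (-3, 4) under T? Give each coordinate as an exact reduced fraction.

T(p) = (6, 6)

T1 shear: y ← y + 1·x: (-3, 4) → (-3, 1)
T2 translate by (-3, -1): (-3, 1) → (-6, 0)
T3 shear: y ← y − 1·x: (-6, 0) → (-6, 6)
T4 reflect across x = 0: (-6, 6) → (6, 6)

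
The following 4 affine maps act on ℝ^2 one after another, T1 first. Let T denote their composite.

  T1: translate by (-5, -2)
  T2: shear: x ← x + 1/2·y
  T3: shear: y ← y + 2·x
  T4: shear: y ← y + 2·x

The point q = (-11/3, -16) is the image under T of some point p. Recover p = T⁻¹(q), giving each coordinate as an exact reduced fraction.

p = (2, 2/3)

T1 = [1 0 -5; 0 1 -2; 0 0 1]
T2·T1 = [1 1/2 -6; 0 1 -2; 0 0 1]
T3·…·T1 = [1 1/2 -6; 2 2 -14; 0 0 1]
T4·…·T1 = [1 1/2 -6; 4 3 -26; 0 0 1]
det M = 1; M⁻¹ = [3 -1/2 5; -4 1 2; 0 0 1]
M⁻¹ · (-11/3, -16)ᵀ = (2, 2/3)ᵀ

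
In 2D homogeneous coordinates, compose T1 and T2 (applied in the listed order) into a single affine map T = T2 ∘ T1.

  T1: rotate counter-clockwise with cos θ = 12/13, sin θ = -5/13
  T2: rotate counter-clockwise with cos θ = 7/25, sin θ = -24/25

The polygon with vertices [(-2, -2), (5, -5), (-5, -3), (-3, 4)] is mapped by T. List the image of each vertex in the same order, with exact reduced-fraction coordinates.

image vertices: (-574/325, 718/325), (-359/65, -287/65), (-789/325, 1723/325), (56/13, 33/13)

T1 rotate counter-clockwise with cos θ = 12/13, sin θ = -5/13: (-2, -2) → (-34/13, -14/13); (5, -5) → (35/13, -85/13); (-5, -3) → (-75/13, -11/13); (-3, 4) → (-16/13, 63/13)
T2 rotate counter-clockwise with cos θ = 7/25, sin θ = -24/25: (-34/13, -14/13) → (-574/325, 718/325); (35/13, -85/13) → (-359/65, -287/65); (-75/13, -11/13) → (-789/325, 1723/325); (-16/13, 63/13) → (56/13, 33/13)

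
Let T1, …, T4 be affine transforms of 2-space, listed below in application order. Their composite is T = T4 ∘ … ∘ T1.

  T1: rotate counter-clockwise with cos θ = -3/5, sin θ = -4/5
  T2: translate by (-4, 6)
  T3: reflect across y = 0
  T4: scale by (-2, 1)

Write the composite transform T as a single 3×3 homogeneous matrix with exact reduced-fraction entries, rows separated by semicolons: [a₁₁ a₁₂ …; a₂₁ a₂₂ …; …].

T = [6/5 -8/5 8; 4/5 3/5 -6; 0 0 1]

T1 = [-3/5 4/5 0; -4/5 -3/5 0; 0 0 1]
T2·T1 = [-3/5 4/5 -4; -4/5 -3/5 6; 0 0 1]
T3·…·T1 = [-3/5 4/5 -4; 4/5 3/5 -6; 0 0 1]
T4·…·T1 = [6/5 -8/5 8; 4/5 3/5 -6; 0 0 1]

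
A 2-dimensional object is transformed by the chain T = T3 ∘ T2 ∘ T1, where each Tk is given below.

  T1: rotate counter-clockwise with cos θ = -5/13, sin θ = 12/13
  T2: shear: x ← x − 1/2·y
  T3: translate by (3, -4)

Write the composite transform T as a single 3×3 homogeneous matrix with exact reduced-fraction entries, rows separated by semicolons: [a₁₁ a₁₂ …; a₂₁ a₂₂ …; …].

T1 = [-5/13 -12/13 0; 12/13 -5/13 0; 0 0 1]
T2·T1 = [-11/13 -19/26 0; 12/13 -5/13 0; 0 0 1]
T3·…·T1 = [-11/13 -19/26 3; 12/13 -5/13 -4; 0 0 1]

T = [-11/13 -19/26 3; 12/13 -5/13 -4; 0 0 1]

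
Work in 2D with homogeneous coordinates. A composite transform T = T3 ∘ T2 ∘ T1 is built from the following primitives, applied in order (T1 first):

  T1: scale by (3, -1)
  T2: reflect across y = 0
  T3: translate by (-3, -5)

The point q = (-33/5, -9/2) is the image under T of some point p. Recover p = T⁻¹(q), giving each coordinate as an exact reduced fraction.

p = (-6/5, 1/2)

T1 = [3 0 0; 0 -1 0; 0 0 1]
T2·T1 = [3 0 0; 0 1 0; 0 0 1]
T3·…·T1 = [3 0 -3; 0 1 -5; 0 0 1]
det M = 3; M⁻¹ = [1/3 0 1; 0 1 5; 0 0 1]
M⁻¹ · (-33/5, -9/2)ᵀ = (-6/5, 1/2)ᵀ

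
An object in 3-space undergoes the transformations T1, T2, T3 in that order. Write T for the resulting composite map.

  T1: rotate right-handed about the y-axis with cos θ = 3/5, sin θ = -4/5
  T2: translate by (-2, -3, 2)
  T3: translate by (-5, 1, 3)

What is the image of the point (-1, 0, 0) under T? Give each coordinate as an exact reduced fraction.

T1 rotate right-handed about the y-axis with cos θ = 3/5, sin θ = -4/5: (-1, 0, 0) → (-3/5, 0, -4/5)
T2 translate by (-2, -3, 2): (-3/5, 0, -4/5) → (-13/5, -3, 6/5)
T3 translate by (-5, 1, 3): (-13/5, -3, 6/5) → (-38/5, -2, 21/5)

T(p) = (-38/5, -2, 21/5)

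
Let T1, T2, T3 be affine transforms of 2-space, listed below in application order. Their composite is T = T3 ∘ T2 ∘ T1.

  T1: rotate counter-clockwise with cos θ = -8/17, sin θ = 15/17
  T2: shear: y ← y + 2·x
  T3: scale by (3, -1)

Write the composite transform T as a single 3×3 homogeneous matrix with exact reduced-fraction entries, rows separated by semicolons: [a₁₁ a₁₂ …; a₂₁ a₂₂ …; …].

T1 = [-8/17 -15/17 0; 15/17 -8/17 0; 0 0 1]
T2·T1 = [-8/17 -15/17 0; -1/17 -38/17 0; 0 0 1]
T3·…·T1 = [-24/17 -45/17 0; 1/17 38/17 0; 0 0 1]

T = [-24/17 -45/17 0; 1/17 38/17 0; 0 0 1]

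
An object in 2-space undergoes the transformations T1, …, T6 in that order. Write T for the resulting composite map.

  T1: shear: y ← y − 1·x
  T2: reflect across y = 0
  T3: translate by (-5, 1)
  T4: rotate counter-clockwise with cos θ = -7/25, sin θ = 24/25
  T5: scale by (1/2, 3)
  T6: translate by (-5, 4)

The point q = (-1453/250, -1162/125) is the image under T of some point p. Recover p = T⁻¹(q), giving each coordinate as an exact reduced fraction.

p = (6/5, -3/5)

T1 = [1 0 0; -1 1 0; 0 0 1]
T2·T1 = [1 0 0; 1 -1 0; 0 0 1]
T3·…·T1 = [1 0 -5; 1 -1 1; 0 0 1]
T4·…·T1 = [-31/25 24/25 11/25; 17/25 7/25 -127/25; 0 0 1]
T5·…·T1 = [-31/50 12/25 11/50; 51/25 21/25 -381/25; 0 0 1]
T6·…·T1 = [-31/50 12/25 -239/50; 51/25 21/25 -281/25; 0 0 1]
det M = -3/2; M⁻¹ = [-14/25 8/25 23/25; 34/25 31/75 836/75; 0 0 1]
M⁻¹ · (-1453/250, -1162/125)ᵀ = (6/5, -3/5)ᵀ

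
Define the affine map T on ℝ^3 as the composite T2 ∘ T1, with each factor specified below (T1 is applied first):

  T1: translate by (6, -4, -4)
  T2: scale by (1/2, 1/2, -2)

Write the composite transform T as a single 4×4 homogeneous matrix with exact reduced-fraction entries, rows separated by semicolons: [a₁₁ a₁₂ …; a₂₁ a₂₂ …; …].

T = [1/2 0 0 3; 0 1/2 0 -2; 0 0 -2 8; 0 0 0 1]

T1 = [1 0 0 6; 0 1 0 -4; 0 0 1 -4; 0 0 0 1]
T2·T1 = [1/2 0 0 3; 0 1/2 0 -2; 0 0 -2 8; 0 0 0 1]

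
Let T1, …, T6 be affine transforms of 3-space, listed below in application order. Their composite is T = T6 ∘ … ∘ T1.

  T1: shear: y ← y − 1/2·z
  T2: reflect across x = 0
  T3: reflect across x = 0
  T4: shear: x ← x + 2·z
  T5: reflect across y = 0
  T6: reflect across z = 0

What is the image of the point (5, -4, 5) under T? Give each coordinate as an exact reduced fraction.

T1 shear: y ← y − 1/2·z: (5, -4, 5) → (5, -13/2, 5)
T2 reflect across x = 0: (5, -13/2, 5) → (-5, -13/2, 5)
T3 reflect across x = 0: (-5, -13/2, 5) → (5, -13/2, 5)
T4 shear: x ← x + 2·z: (5, -13/2, 5) → (15, -13/2, 5)
T5 reflect across y = 0: (15, -13/2, 5) → (15, 13/2, 5)
T6 reflect across z = 0: (15, 13/2, 5) → (15, 13/2, -5)

T(p) = (15, 13/2, -5)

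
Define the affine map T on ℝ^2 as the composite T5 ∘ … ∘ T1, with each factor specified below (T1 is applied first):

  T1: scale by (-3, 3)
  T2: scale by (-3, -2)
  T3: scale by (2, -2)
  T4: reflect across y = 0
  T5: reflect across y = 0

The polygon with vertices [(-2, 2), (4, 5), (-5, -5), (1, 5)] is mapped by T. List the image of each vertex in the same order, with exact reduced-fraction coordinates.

T1 scale by (-3, 3): (-2, 2) → (6, 6); (4, 5) → (-12, 15); (-5, -5) → (15, -15); (1, 5) → (-3, 15)
T2 scale by (-3, -2): (6, 6) → (-18, -12); (-12, 15) → (36, -30); (15, -15) → (-45, 30); (-3, 15) → (9, -30)
T3 scale by (2, -2): (-18, -12) → (-36, 24); (36, -30) → (72, 60); (-45, 30) → (-90, -60); (9, -30) → (18, 60)
T4 reflect across y = 0: (-36, 24) → (-36, -24); (72, 60) → (72, -60); (-90, -60) → (-90, 60); (18, 60) → (18, -60)
T5 reflect across y = 0: (-36, -24) → (-36, 24); (72, -60) → (72, 60); (-90, 60) → (-90, -60); (18, -60) → (18, 60)

image vertices: (-36, 24), (72, 60), (-90, -60), (18, 60)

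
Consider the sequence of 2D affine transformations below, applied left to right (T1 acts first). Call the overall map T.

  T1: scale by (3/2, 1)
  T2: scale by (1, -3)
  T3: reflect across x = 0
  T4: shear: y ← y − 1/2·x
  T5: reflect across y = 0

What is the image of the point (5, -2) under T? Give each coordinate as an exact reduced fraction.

T1 scale by (3/2, 1): (5, -2) → (15/2, -2)
T2 scale by (1, -3): (15/2, -2) → (15/2, 6)
T3 reflect across x = 0: (15/2, 6) → (-15/2, 6)
T4 shear: y ← y − 1/2·x: (-15/2, 6) → (-15/2, 39/4)
T5 reflect across y = 0: (-15/2, 39/4) → (-15/2, -39/4)

T(p) = (-15/2, -39/4)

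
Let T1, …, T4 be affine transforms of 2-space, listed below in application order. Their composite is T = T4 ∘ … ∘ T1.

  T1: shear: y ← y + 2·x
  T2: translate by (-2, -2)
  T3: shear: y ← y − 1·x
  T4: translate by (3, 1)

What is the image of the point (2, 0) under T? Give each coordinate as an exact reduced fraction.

T1 shear: y ← y + 2·x: (2, 0) → (2, 4)
T2 translate by (-2, -2): (2, 4) → (0, 2)
T3 shear: y ← y − 1·x: (0, 2) → (0, 2)
T4 translate by (3, 1): (0, 2) → (3, 3)

T(p) = (3, 3)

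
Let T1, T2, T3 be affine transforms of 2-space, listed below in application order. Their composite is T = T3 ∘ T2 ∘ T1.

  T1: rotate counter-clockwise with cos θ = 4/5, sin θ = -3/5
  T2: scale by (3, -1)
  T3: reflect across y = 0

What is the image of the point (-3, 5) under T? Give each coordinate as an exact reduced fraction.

T1 rotate counter-clockwise with cos θ = 4/5, sin θ = -3/5: (-3, 5) → (3/5, 29/5)
T2 scale by (3, -1): (3/5, 29/5) → (9/5, -29/5)
T3 reflect across y = 0: (9/5, -29/5) → (9/5, 29/5)

T(p) = (9/5, 29/5)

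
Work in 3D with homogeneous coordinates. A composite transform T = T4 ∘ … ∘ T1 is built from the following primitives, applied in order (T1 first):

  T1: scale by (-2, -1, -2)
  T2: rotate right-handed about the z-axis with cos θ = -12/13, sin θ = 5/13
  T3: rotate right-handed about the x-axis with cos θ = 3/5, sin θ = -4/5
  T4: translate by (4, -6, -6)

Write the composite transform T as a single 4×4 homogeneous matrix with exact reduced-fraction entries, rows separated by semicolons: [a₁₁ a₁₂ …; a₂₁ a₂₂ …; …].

T1 = [-2 0 0 0; 0 -1 0 0; 0 0 -2 0; 0 0 0 1]
T2·T1 = [24/13 5/13 0 0; -10/13 12/13 0 0; 0 0 -2 0; 0 0 0 1]
T3·…·T1 = [24/13 5/13 0 0; -6/13 36/65 -8/5 0; 8/13 -48/65 -6/5 0; 0 0 0 1]
T4·…·T1 = [24/13 5/13 0 4; -6/13 36/65 -8/5 -6; 8/13 -48/65 -6/5 -6; 0 0 0 1]

T = [24/13 5/13 0 4; -6/13 36/65 -8/5 -6; 8/13 -48/65 -6/5 -6; 0 0 0 1]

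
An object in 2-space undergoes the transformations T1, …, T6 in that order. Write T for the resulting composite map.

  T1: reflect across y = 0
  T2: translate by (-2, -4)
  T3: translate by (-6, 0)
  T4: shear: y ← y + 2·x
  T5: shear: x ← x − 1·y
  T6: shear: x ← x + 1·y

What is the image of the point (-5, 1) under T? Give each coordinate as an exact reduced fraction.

T1 reflect across y = 0: (-5, 1) → (-5, -1)
T2 translate by (-2, -4): (-5, -1) → (-7, -5)
T3 translate by (-6, 0): (-7, -5) → (-13, -5)
T4 shear: y ← y + 2·x: (-13, -5) → (-13, -31)
T5 shear: x ← x − 1·y: (-13, -31) → (18, -31)
T6 shear: x ← x + 1·y: (18, -31) → (-13, -31)

T(p) = (-13, -31)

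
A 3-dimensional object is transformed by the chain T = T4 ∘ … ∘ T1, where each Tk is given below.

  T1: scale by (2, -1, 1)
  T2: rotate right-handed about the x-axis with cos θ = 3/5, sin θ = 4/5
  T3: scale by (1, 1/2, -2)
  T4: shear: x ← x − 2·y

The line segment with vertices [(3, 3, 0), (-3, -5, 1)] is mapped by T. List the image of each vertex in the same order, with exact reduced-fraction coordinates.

image vertices: (39/5, -9/10, 24/5), (-41/5, 11/10, -46/5)

T1 scale by (2, -1, 1): (3, 3, 0) → (6, -3, 0); (-3, -5, 1) → (-6, 5, 1)
T2 rotate right-handed about the x-axis with cos θ = 3/5, sin θ = 4/5: (6, -3, 0) → (6, -9/5, -12/5); (-6, 5, 1) → (-6, 11/5, 23/5)
T3 scale by (1, 1/2, -2): (6, -9/5, -12/5) → (6, -9/10, 24/5); (-6, 11/5, 23/5) → (-6, 11/10, -46/5)
T4 shear: x ← x − 2·y: (6, -9/10, 24/5) → (39/5, -9/10, 24/5); (-6, 11/10, -46/5) → (-41/5, 11/10, -46/5)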